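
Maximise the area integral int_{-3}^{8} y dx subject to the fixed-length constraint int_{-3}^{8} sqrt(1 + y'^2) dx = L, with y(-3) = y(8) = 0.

Set up the augmented Lagrangian using a multiplier λ for the length constraint:
    F(y, y') = y − λ sqrt(1 + y'^2).
F has no explicit x dependence, so the Beltrami identity yields a first integral
    F − y' ∂F/∂y' = C.
Compute ∂F/∂y' = −λ y' / sqrt(1 + y'^2). Then
    y − λ sqrt(1 + y'^2) + λ y'^2 / sqrt(1 + y'^2) = C
    ⇒  y − λ / sqrt(1 + y'^2) = C.
Solving for y' and integrating gives
    (x − a)^2 + (y − b)^2 = λ^2,
a circular arc of radius λ. The constants a, b are determined by the endpoint conditions y(-3) = y(8) = 0, and λ is fixed implicitly by the length constraint
    ∫_{-3}^{8} sqrt(1 + y'^2) dx = L.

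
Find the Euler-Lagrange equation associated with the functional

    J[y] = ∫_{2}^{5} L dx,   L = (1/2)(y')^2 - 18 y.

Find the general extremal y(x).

The Lagrangian is L = (1/2)(y')^2 - 18 y.
∂L/∂y = -18.
∂L/∂y' = y'.
The Euler-Lagrange equation d/dx(∂L/∂y') − ∂L/∂y = 0 becomes:
    y'' + 18 = 0
General solution: y(x) = -9 x^2 + A x + B, where A and B are arbitrary constants fixed by the endpoint conditions.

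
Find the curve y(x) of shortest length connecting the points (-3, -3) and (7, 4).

Arc-length functional: J[y] = ∫ sqrt(1 + (y')^2) dx.
Lagrangian L = sqrt(1 + (y')^2) has no explicit y dependence, so ∂L/∂y = 0 and the Euler-Lagrange equation gives
    d/dx( y' / sqrt(1 + (y')^2) ) = 0  ⇒  y' / sqrt(1 + (y')^2) = const.
Hence y' is constant, so y(x) is affine.
Fitting the endpoints (-3, -3) and (7, 4):
    slope m = (4 − (-3)) / (7 − (-3)) = 7/10,
    intercept c = (-3) − m·(-3) = -9/10.
Extremal: y(x) = (7/10) x - 9/10.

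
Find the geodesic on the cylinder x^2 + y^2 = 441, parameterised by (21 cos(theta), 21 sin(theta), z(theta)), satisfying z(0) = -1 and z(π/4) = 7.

Parameterise the cylinder of radius R = 21 as
    r(θ) = (21 cos θ, 21 sin θ, z(θ)).
The arc-length element is
    ds = sqrt(441 + (dz/dθ)^2) dθ,
so the Lagrangian is L = sqrt(441 + z'^2).
L depends on z' only, not on z or θ, so ∂L/∂z = 0 and
    ∂L/∂z' = z' / sqrt(441 + z'^2).
The Euler-Lagrange equation gives
    d/dθ( z' / sqrt(441 + z'^2) ) = 0,
so z' is constant. Integrating once:
    z(θ) = a θ + b,
a helix on the cylinder (a straight line when the cylinder is unrolled). The constants a, b are determined by the endpoint conditions.
With endpoint conditions z(0) = -1 and z(π/4) = 7: from z(0) = b we get b = -1, and a·π/4 + -1 = 7 gives a = 32/π, so
    z(θ) = (32/π) θ − 1.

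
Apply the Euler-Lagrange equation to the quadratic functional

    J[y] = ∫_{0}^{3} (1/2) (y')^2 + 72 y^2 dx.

The Lagrangian is L = (1/2) (y')^2 + 72 y^2.
Compute ∂L/∂y = 144y, ∂L/∂y' = y'.
The Euler-Lagrange equation d/dx(∂L/∂y') − ∂L/∂y = 0 reduces to
    y'' − 144 y = 0.
Its general solution is
    y(x) = A e^(12x) + B e^(−12x),
with A, B fixed by the endpoint conditions.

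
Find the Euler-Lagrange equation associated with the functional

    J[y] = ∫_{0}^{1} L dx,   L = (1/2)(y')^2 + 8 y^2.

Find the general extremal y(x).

The Lagrangian is L = (1/2)(y')^2 + 8 y^2.
∂L/∂y = 16y.
∂L/∂y' = y'.
The Euler-Lagrange equation d/dx(∂L/∂y') − ∂L/∂y = 0 becomes:
    y'' - 16 y = 0
General solution: y(x) = A e^(4x) + B e^(-4x), where A and B are arbitrary constants fixed by the endpoint conditions.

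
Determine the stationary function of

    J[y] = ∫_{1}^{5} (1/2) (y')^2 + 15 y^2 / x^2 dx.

The Lagrangian is L = (1/2) (y')^2 + 15 y^2 / x^2.
Compute ∂L/∂y = 30y/x^2, ∂L/∂y' = y'.
The Euler-Lagrange equation d/dx(∂L/∂y') − ∂L/∂y = 0 reduces to
    y'' − 30/x^2 · y = 0  (x > 0).
Its general solution is
    y(x) = A x^6 + B x^(-5),
with A, B fixed by the endpoint conditions.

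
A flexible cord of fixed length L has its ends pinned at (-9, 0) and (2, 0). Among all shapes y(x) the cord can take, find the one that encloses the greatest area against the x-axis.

Set up the augmented Lagrangian using a multiplier λ for the length constraint:
    F(y, y') = y − λ sqrt(1 + y'^2).
F has no explicit x dependence, so the Beltrami identity yields a first integral
    F − y' ∂F/∂y' = C.
Compute ∂F/∂y' = −λ y' / sqrt(1 + y'^2). Then
    y − λ sqrt(1 + y'^2) + λ y'^2 / sqrt(1 + y'^2) = C
    ⇒  y − λ / sqrt(1 + y'^2) = C.
Solving for y' and integrating gives
    (x − a)^2 + (y − b)^2 = λ^2,
a circular arc of radius λ. The constants a, b are determined by the endpoint conditions y(-9) = y(2) = 0, and λ is fixed implicitly by the length constraint
    ∫_{-9}^{2} sqrt(1 + y'^2) dx = L.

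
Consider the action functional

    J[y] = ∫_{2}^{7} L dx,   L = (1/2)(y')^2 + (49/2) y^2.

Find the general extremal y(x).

The Lagrangian is L = (1/2)(y')^2 + (49/2) y^2.
∂L/∂y = 49y.
∂L/∂y' = y'.
The Euler-Lagrange equation d/dx(∂L/∂y') − ∂L/∂y = 0 becomes:
    y'' - 49 y = 0
General solution: y(x) = A e^(7x) + B e^(-7x), where A and B are arbitrary constants fixed by the endpoint conditions.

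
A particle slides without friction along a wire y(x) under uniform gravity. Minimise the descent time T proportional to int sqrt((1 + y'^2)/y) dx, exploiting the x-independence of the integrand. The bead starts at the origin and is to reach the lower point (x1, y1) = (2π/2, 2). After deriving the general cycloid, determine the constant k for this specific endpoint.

The Lagrangian L = sqrt((1 + y'^2) / y) has no explicit x dependence, so the Beltrami identity applies:
    L − y' ∂L/∂y' = C.
Compute ∂L/∂y' = y' / sqrt(y (1 + y'^2)).
Substitute:
    sqrt((1 + y'^2)/y) − y'·y' / sqrt(y (1 + y'^2))
    = (1 + y'^2) / sqrt(y (1 + y'^2)) − y'^2 / sqrt(y (1 + y'^2))
    = 1 / sqrt(y (1 + y'^2)) = C.
Squaring and rearranging gives the first integral
    y (1 + y'^2) = 1/C^2 =: k   (constant).
Solving this first-order ODE by the substitution
    y = (k/2)(1 − cos θ)
yields the cycloid parameterisation
    x(θ) = (k/2)(θ − sin θ),   y(θ) = (k/2)(1 − cos θ).
The constant k is fixed by the endpoint condition.
Now fit the given lower endpoint (x1, y1) = (2π/2, 2). At the bottom of the first arch (θ = π), the parametric equations give
    y(π) = (k/2)(1 − cos π) = k,
    x(π) = (k/2)(π − sin π) = kπ/2.
Matching y(π) = 2 gives k = 2, consistent with x(π) = 2π/2. Therefore the specific cycloid is
    x(θ) = (2/2)(θ − sin θ),   y(θ) = (2/2)(1 − cos θ).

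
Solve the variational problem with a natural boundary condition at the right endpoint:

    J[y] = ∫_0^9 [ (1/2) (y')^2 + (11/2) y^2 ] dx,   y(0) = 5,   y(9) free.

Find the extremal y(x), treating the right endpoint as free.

The Lagrangian L = (1/2) (y')^2 + (11/2) y^2 gives
    ∂L/∂y = 11 y,   ∂L/∂y' = y'.
Euler-Lagrange: y'' − 11 y = 0.
With k = sqrt(11), the general solution is
    y(x) = A cosh(sqrt(11) x) + B sinh(sqrt(11) x).
Fixed left endpoint y(0) = 5 ⇒ A = 5.
The right endpoint x = 9 is free, so the natural (transversality) condition is ∂L/∂y' |_{x=9} = 0, i.e. y'(9) = 0.
Compute y'(x) = A k sinh(k x) + B k cosh(k x), so
    y'(9) = A k sinh(k·9) + B k cosh(k·9) = 0
    ⇒ B = −A tanh(k·9) = − 5 tanh(sqrt(11)·9).
Therefore the extremal is
    y(x) = 5 cosh(sqrt(11) x) − 5 tanh(sqrt(11)·9) sinh(sqrt(11) x).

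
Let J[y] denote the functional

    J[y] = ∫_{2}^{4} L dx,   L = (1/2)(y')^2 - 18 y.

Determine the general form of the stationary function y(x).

The Lagrangian is L = (1/2)(y')^2 - 18 y.
∂L/∂y = -18.
∂L/∂y' = y'.
The Euler-Lagrange equation d/dx(∂L/∂y') − ∂L/∂y = 0 becomes:
    y'' + 18 = 0
General solution: y(x) = -9 x^2 + A x + B, where A and B are arbitrary constants fixed by the endpoint conditions.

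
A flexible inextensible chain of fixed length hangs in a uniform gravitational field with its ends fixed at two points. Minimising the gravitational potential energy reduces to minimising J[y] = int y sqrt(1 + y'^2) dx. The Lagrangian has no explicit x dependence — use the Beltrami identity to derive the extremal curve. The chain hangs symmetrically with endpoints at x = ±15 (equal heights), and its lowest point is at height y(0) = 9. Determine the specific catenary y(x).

The Lagrangian L(y, y') = y sqrt(1 + y'^2) has no explicit x dependence, so the Beltrami identity applies:
    L − y' ∂L/∂y' = C.
Compute ∂L/∂y' = y · y' / sqrt(1 + y'^2). Then
    L − y' ∂L/∂y'
    = y sqrt(1 + y'^2) − y · y'^2 / sqrt(1 + y'^2)
    = y (1 + y'^2 − y'^2) / sqrt(1 + y'^2)
    = y / sqrt(1 + y'^2) = C.
Squaring gives y^2 = C^2 (1 + y'^2), i.e.
    y'^2 = y^2 / C^2 − 1.
Separating variables,
    dy / sqrt(y^2 − C^2) = dx / C,
and integrating gives arccosh(y / C) = (x − a)/C, so
    y(x) = C cosh((x − a)/C),
the catenary. The constants C and a are fixed by the two endpoint conditions (and, for the hanging-chain problem, the length constraint selects C).
Now fit the given data. The endpoints x = ±15 are symmetric at equal height, so the catenary is even about its minimum: a = 0 and y(x) = C cosh(x/C). The lowest point is y(0) = C cosh(0) = C, and we are told y(0) = 9, so C = 9. Therefore
    y(x) = 9 cosh(x/9),
and at the endpoints
    y(±15) = 9 cosh(15/9).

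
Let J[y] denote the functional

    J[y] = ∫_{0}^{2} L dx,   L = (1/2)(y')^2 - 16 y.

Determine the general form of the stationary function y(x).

The Lagrangian is L = (1/2)(y')^2 - 16 y.
∂L/∂y = -16.
∂L/∂y' = y'.
The Euler-Lagrange equation d/dx(∂L/∂y') − ∂L/∂y = 0 becomes:
    y'' + 16 = 0
General solution: y(x) = -8 x^2 + A x + B, where A and B are arbitrary constants fixed by the endpoint conditions.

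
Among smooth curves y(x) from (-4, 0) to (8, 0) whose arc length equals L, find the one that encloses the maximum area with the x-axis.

Set up the augmented Lagrangian using a multiplier λ for the length constraint:
    F(y, y') = y − λ sqrt(1 + y'^2).
F has no explicit x dependence, so the Beltrami identity yields a first integral
    F − y' ∂F/∂y' = C.
Compute ∂F/∂y' = −λ y' / sqrt(1 + y'^2). Then
    y − λ sqrt(1 + y'^2) + λ y'^2 / sqrt(1 + y'^2) = C
    ⇒  y − λ / sqrt(1 + y'^2) = C.
Solving for y' and integrating gives
    (x − a)^2 + (y − b)^2 = λ^2,
a circular arc of radius λ. The constants a, b are determined by the endpoint conditions y(-4) = y(8) = 0, and λ is fixed implicitly by the length constraint
    ∫_{-4}^{8} sqrt(1 + y'^2) dx = L.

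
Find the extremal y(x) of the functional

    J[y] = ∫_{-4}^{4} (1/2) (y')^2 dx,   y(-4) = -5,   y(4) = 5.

The Lagrangian is L = (1/2) (y')^2.
Compute ∂L/∂y = 0, ∂L/∂y' = y'.
The Euler-Lagrange equation d/dx(∂L/∂y') − ∂L/∂y = 0 reduces to
    y'' = 0.
Its general solution is
    y(x) = A x + B,
with A, B fixed by the endpoint conditions.
Applying the endpoint conditions y(-4) = -5 and y(4) = 5: solve A·-4 + B = -5 and A·4 + B = 5. Subtracting gives A(4 − -4) = 5 − -5, so A = 5/4, and B = -5 − A·-4 = 0. Therefore
    y(x) = (5/4) x.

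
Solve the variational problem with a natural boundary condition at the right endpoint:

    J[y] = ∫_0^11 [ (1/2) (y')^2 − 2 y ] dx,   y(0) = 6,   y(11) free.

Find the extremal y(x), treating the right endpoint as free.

The Lagrangian L = (1/2) (y')^2 − 2 y gives
    ∂L/∂y = −2,   ∂L/∂y' = y'.
Euler-Lagrange: d/dx(y') − (−2) = 0, i.e. y'' + 2 = 0, so
    y(x) = −(2/2) x^2 + C1 x + C2.
Fixed left endpoint y(0) = 6 ⇒ C2 = 6.
The right endpoint x = 11 is free, so the natural (transversality) condition is ∂L/∂y' |_{x=11} = 0, i.e. y'(11) = 0.
Compute y'(x) = −2 x + C1, so y'(11) = −22 + C1 = 0 ⇒ C1 = 22.
Therefore the extremal is
    y(x) = −x^2 + 22 x + 6.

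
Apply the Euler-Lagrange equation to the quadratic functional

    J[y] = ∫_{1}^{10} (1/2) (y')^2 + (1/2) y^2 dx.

The Lagrangian is L = (1/2) (y')^2 + (1/2) y^2.
Compute ∂L/∂y = y, ∂L/∂y' = y'.
The Euler-Lagrange equation d/dx(∂L/∂y') − ∂L/∂y = 0 reduces to
    y'' − y = 0.
Its general solution is
    y(x) = A e^x + B e^(−x),
with A, B fixed by the endpoint conditions.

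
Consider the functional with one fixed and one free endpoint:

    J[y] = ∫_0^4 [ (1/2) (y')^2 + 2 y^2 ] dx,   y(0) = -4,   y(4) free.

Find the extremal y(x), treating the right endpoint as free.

The Lagrangian L = (1/2) (y')^2 + 2 y^2 gives
    ∂L/∂y = 4 y,   ∂L/∂y' = y'.
Euler-Lagrange: y'' − 4 y = 0.
With k = 2, the general solution is
    y(x) = A cosh(2 x) + B sinh(2 x).
Fixed left endpoint y(0) = -4 ⇒ A = -4.
The right endpoint x = 4 is free, so the natural (transversality) condition is ∂L/∂y' |_{x=4} = 0, i.e. y'(4) = 0.
Compute y'(x) = A k sinh(k x) + B k cosh(k x), so
    y'(4) = A k sinh(k·4) + B k cosh(k·4) = 0
    ⇒ B = −A tanh(k·4) = 4 tanh(2·4).
Therefore the extremal is
    y(x) = −4 cosh(2 x) + 4 tanh(2·4) sinh(2 x).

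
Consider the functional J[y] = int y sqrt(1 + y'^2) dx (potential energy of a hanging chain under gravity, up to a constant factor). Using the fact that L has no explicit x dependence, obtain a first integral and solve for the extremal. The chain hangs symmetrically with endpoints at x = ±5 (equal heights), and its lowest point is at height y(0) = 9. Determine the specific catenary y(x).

The Lagrangian L(y, y') = y sqrt(1 + y'^2) has no explicit x dependence, so the Beltrami identity applies:
    L − y' ∂L/∂y' = C.
Compute ∂L/∂y' = y · y' / sqrt(1 + y'^2). Then
    L − y' ∂L/∂y'
    = y sqrt(1 + y'^2) − y · y'^2 / sqrt(1 + y'^2)
    = y (1 + y'^2 − y'^2) / sqrt(1 + y'^2)
    = y / sqrt(1 + y'^2) = C.
Squaring gives y^2 = C^2 (1 + y'^2), i.e.
    y'^2 = y^2 / C^2 − 1.
Separating variables,
    dy / sqrt(y^2 − C^2) = dx / C,
and integrating gives arccosh(y / C) = (x − a)/C, so
    y(x) = C cosh((x − a)/C),
the catenary. The constants C and a are fixed by the two endpoint conditions (and, for the hanging-chain problem, the length constraint selects C).
Now fit the given data. The endpoints x = ±5 are symmetric at equal height, so the catenary is even about its minimum: a = 0 and y(x) = C cosh(x/C). The lowest point is y(0) = C cosh(0) = C, and we are told y(0) = 9, so C = 9. Therefore
    y(x) = 9 cosh(x/9),
and at the endpoints
    y(±5) = 9 cosh(5/9).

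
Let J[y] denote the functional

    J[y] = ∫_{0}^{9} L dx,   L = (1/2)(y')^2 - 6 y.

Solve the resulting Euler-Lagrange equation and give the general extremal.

The Lagrangian is L = (1/2)(y')^2 - 6 y.
∂L/∂y = -6.
∂L/∂y' = y'.
The Euler-Lagrange equation d/dx(∂L/∂y') − ∂L/∂y = 0 becomes:
    y'' + 6 = 0
General solution: y(x) = -3 x^2 + A x + B, where A and B are arbitrary constants fixed by the endpoint conditions.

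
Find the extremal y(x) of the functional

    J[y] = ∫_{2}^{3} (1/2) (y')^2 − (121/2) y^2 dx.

The Lagrangian is L = (1/2) (y')^2 − (121/2) y^2.
Compute ∂L/∂y = -121y, ∂L/∂y' = y'.
The Euler-Lagrange equation d/dx(∂L/∂y') − ∂L/∂y = 0 reduces to
    y'' + 121 y = 0.
Its general solution is
    y(x) = A sin(11x) + B cos(11x),
with A, B fixed by the endpoint conditions.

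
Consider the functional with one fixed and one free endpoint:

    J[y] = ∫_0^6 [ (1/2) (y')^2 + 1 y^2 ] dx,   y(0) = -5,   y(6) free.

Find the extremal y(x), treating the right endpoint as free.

The Lagrangian L = (1/2) (y')^2 + 1 y^2 gives
    ∂L/∂y = 2 y,   ∂L/∂y' = y'.
Euler-Lagrange: y'' − 2 y = 0.
With k = sqrt(2), the general solution is
    y(x) = A cosh(sqrt(2) x) + B sinh(sqrt(2) x).
Fixed left endpoint y(0) = -5 ⇒ A = -5.
The right endpoint x = 6 is free, so the natural (transversality) condition is ∂L/∂y' |_{x=6} = 0, i.e. y'(6) = 0.
Compute y'(x) = A k sinh(k x) + B k cosh(k x), so
    y'(6) = A k sinh(k·6) + B k cosh(k·6) = 0
    ⇒ B = −A tanh(k·6) = 5 tanh(sqrt(2)·6).
Therefore the extremal is
    y(x) = −5 cosh(sqrt(2) x) + 5 tanh(sqrt(2)·6) sinh(sqrt(2) x).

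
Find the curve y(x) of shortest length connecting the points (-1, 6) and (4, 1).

Arc-length functional: J[y] = ∫ sqrt(1 + (y')^2) dx.
Lagrangian L = sqrt(1 + (y')^2) has no explicit y dependence, so ∂L/∂y = 0 and the Euler-Lagrange equation gives
    d/dx( y' / sqrt(1 + (y')^2) ) = 0  ⇒  y' / sqrt(1 + (y')^2) = const.
Hence y' is constant, so y(x) is affine.
Fitting the endpoints (-1, 6) and (4, 1):
    slope m = (1 − 6) / (4 − (-1)) = -1,
    intercept c = 6 − m·(-1) = 5.
Extremal: y(x) = -x + 5.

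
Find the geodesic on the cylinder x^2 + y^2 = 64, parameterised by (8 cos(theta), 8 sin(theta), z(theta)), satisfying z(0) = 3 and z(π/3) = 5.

Parameterise the cylinder of radius R = 8 as
    r(θ) = (8 cos θ, 8 sin θ, z(θ)).
The arc-length element is
    ds = sqrt(64 + (dz/dθ)^2) dθ,
so the Lagrangian is L = sqrt(64 + z'^2).
L depends on z' only, not on z or θ, so ∂L/∂z = 0 and
    ∂L/∂z' = z' / sqrt(64 + z'^2).
The Euler-Lagrange equation gives
    d/dθ( z' / sqrt(64 + z'^2) ) = 0,
so z' is constant. Integrating once:
    z(θ) = a θ + b,
a helix on the cylinder (a straight line when the cylinder is unrolled). The constants a, b are determined by the endpoint conditions.
With endpoint conditions z(0) = 3 and z(π/3) = 5: from z(0) = b we get b = 3, and a·π/3 + 3 = 5 gives a = 6/π, so
    z(θ) = (6/π) θ + 3.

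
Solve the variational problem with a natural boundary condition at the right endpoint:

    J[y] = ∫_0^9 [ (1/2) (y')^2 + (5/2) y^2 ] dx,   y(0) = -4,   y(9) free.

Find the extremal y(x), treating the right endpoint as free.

The Lagrangian L = (1/2) (y')^2 + (5/2) y^2 gives
    ∂L/∂y = 5 y,   ∂L/∂y' = y'.
Euler-Lagrange: y'' − 5 y = 0.
With k = sqrt(5), the general solution is
    y(x) = A cosh(sqrt(5) x) + B sinh(sqrt(5) x).
Fixed left endpoint y(0) = -4 ⇒ A = -4.
The right endpoint x = 9 is free, so the natural (transversality) condition is ∂L/∂y' |_{x=9} = 0, i.e. y'(9) = 0.
Compute y'(x) = A k sinh(k x) + B k cosh(k x), so
    y'(9) = A k sinh(k·9) + B k cosh(k·9) = 0
    ⇒ B = −A tanh(k·9) = 4 tanh(sqrt(5)·9).
Therefore the extremal is
    y(x) = −4 cosh(sqrt(5) x) + 4 tanh(sqrt(5)·9) sinh(sqrt(5) x).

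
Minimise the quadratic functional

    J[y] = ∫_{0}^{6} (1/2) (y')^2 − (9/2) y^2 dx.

The Lagrangian is L = (1/2) (y')^2 − (9/2) y^2.
Compute ∂L/∂y = -9y, ∂L/∂y' = y'.
The Euler-Lagrange equation d/dx(∂L/∂y') − ∂L/∂y = 0 reduces to
    y'' + 9 y = 0.
Its general solution is
    y(x) = A sin(3x) + B cos(3x),
with A, B fixed by the endpoint conditions.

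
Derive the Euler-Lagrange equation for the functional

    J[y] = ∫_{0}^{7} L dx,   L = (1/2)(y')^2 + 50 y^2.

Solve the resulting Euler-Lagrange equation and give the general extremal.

The Lagrangian is L = (1/2)(y')^2 + 50 y^2.
∂L/∂y = 100y.
∂L/∂y' = y'.
The Euler-Lagrange equation d/dx(∂L/∂y') − ∂L/∂y = 0 becomes:
    y'' - 100 y = 0
General solution: y(x) = A e^(10x) + B e^(-10x), where A and B are arbitrary constants fixed by the endpoint conditions.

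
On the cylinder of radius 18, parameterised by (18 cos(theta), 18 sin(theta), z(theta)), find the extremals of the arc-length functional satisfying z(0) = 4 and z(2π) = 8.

Parameterise the cylinder of radius R = 18 as
    r(θ) = (18 cos θ, 18 sin θ, z(θ)).
The arc-length element is
    ds = sqrt(324 + (dz/dθ)^2) dθ,
so the Lagrangian is L = sqrt(324 + z'^2).
L depends on z' only, not on z or θ, so ∂L/∂z = 0 and
    ∂L/∂z' = z' / sqrt(324 + z'^2).
The Euler-Lagrange equation gives
    d/dθ( z' / sqrt(324 + z'^2) ) = 0,
so z' is constant. Integrating once:
    z(θ) = a θ + b,
a helix on the cylinder (a straight line when the cylinder is unrolled). The constants a, b are determined by the endpoint conditions.
With endpoint conditions z(0) = 4 and z(2π) = 8: from z(0) = b we get b = 4, and a·2π + 4 = 8 gives a = 2/π, so
    z(θ) = (2/π) θ + 4.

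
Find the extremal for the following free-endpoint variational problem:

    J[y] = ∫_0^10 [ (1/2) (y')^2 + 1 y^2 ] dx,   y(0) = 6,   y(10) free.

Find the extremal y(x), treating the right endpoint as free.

The Lagrangian L = (1/2) (y')^2 + 1 y^2 gives
    ∂L/∂y = 2 y,   ∂L/∂y' = y'.
Euler-Lagrange: y'' − 2 y = 0.
With k = sqrt(2), the general solution is
    y(x) = A cosh(sqrt(2) x) + B sinh(sqrt(2) x).
Fixed left endpoint y(0) = 6 ⇒ A = 6.
The right endpoint x = 10 is free, so the natural (transversality) condition is ∂L/∂y' |_{x=10} = 0, i.e. y'(10) = 0.
Compute y'(x) = A k sinh(k x) + B k cosh(k x), so
    y'(10) = A k sinh(k·10) + B k cosh(k·10) = 0
    ⇒ B = −A tanh(k·10) = − 6 tanh(sqrt(2)·10).
Therefore the extremal is
    y(x) = 6 cosh(sqrt(2) x) − 6 tanh(sqrt(2)·10) sinh(sqrt(2) x).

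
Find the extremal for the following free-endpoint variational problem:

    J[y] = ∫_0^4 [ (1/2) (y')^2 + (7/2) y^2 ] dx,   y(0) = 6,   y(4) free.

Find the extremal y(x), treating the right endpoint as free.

The Lagrangian L = (1/2) (y')^2 + (7/2) y^2 gives
    ∂L/∂y = 7 y,   ∂L/∂y' = y'.
Euler-Lagrange: y'' − 7 y = 0.
With k = sqrt(7), the general solution is
    y(x) = A cosh(sqrt(7) x) + B sinh(sqrt(7) x).
Fixed left endpoint y(0) = 6 ⇒ A = 6.
The right endpoint x = 4 is free, so the natural (transversality) condition is ∂L/∂y' |_{x=4} = 0, i.e. y'(4) = 0.
Compute y'(x) = A k sinh(k x) + B k cosh(k x), so
    y'(4) = A k sinh(k·4) + B k cosh(k·4) = 0
    ⇒ B = −A tanh(k·4) = − 6 tanh(sqrt(7)·4).
Therefore the extremal is
    y(x) = 6 cosh(sqrt(7) x) − 6 tanh(sqrt(7)·4) sinh(sqrt(7) x).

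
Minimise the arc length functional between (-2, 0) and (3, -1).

Arc-length functional: J[y] = ∫ sqrt(1 + (y')^2) dx.
Lagrangian L = sqrt(1 + (y')^2) has no explicit y dependence, so ∂L/∂y = 0 and the Euler-Lagrange equation gives
    d/dx( y' / sqrt(1 + (y')^2) ) = 0  ⇒  y' / sqrt(1 + (y')^2) = const.
Hence y' is constant, so y(x) is affine.
Fitting the endpoints (-2, 0) and (3, -1):
    slope m = ((-1) − 0) / (3 − (-2)) = -1/5,
    intercept c = 0 − m·(-2) = -2/5.
Extremal: y(x) = (-1/5) x - 2/5.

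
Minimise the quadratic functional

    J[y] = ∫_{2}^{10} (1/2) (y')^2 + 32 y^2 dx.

The Lagrangian is L = (1/2) (y')^2 + 32 y^2.
Compute ∂L/∂y = 64y, ∂L/∂y' = y'.
The Euler-Lagrange equation d/dx(∂L/∂y') − ∂L/∂y = 0 reduces to
    y'' − 64 y = 0.
Its general solution is
    y(x) = A e^(8x) + B e^(−8x),
with A, B fixed by the endpoint conditions.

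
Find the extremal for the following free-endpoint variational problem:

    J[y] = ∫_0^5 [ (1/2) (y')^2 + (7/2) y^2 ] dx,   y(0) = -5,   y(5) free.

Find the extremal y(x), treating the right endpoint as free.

The Lagrangian L = (1/2) (y')^2 + (7/2) y^2 gives
    ∂L/∂y = 7 y,   ∂L/∂y' = y'.
Euler-Lagrange: y'' − 7 y = 0.
With k = sqrt(7), the general solution is
    y(x) = A cosh(sqrt(7) x) + B sinh(sqrt(7) x).
Fixed left endpoint y(0) = -5 ⇒ A = -5.
The right endpoint x = 5 is free, so the natural (transversality) condition is ∂L/∂y' |_{x=5} = 0, i.e. y'(5) = 0.
Compute y'(x) = A k sinh(k x) + B k cosh(k x), so
    y'(5) = A k sinh(k·5) + B k cosh(k·5) = 0
    ⇒ B = −A tanh(k·5) = 5 tanh(sqrt(7)·5).
Therefore the extremal is
    y(x) = −5 cosh(sqrt(7) x) + 5 tanh(sqrt(7)·5) sinh(sqrt(7) x).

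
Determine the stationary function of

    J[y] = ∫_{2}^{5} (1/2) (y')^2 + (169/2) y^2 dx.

The Lagrangian is L = (1/2) (y')^2 + (169/2) y^2.
Compute ∂L/∂y = 169y, ∂L/∂y' = y'.
The Euler-Lagrange equation d/dx(∂L/∂y') − ∂L/∂y = 0 reduces to
    y'' − 169 y = 0.
Its general solution is
    y(x) = A e^(13x) + B e^(−13x),
with A, B fixed by the endpoint conditions.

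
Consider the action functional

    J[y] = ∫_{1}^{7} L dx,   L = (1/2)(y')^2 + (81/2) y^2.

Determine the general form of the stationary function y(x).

The Lagrangian is L = (1/2)(y')^2 + (81/2) y^2.
∂L/∂y = 81y.
∂L/∂y' = y'.
The Euler-Lagrange equation d/dx(∂L/∂y') − ∂L/∂y = 0 becomes:
    y'' - 81 y = 0
General solution: y(x) = A e^(9x) + B e^(-9x), where A and B are arbitrary constants fixed by the endpoint conditions.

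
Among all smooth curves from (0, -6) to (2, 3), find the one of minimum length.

Arc-length functional: J[y] = ∫ sqrt(1 + (y')^2) dx.
Lagrangian L = sqrt(1 + (y')^2) has no explicit y dependence, so ∂L/∂y = 0 and the Euler-Lagrange equation gives
    d/dx( y' / sqrt(1 + (y')^2) ) = 0  ⇒  y' / sqrt(1 + (y')^2) = const.
Hence y' is constant, so y(x) is affine.
Fitting the endpoints (0, -6) and (2, 3):
    slope m = (3 − (-6)) / (2 − 0) = 9/2,
    intercept c = (-6) − m·0 = -6.
Extremal: y(x) = (9/2) x - 6.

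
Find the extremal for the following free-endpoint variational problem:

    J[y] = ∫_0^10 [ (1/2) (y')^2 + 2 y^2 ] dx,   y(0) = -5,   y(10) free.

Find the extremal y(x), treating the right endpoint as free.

The Lagrangian L = (1/2) (y')^2 + 2 y^2 gives
    ∂L/∂y = 4 y,   ∂L/∂y' = y'.
Euler-Lagrange: y'' − 4 y = 0.
With k = 2, the general solution is
    y(x) = A cosh(2 x) + B sinh(2 x).
Fixed left endpoint y(0) = -5 ⇒ A = -5.
The right endpoint x = 10 is free, so the natural (transversality) condition is ∂L/∂y' |_{x=10} = 0, i.e. y'(10) = 0.
Compute y'(x) = A k sinh(k x) + B k cosh(k x), so
    y'(10) = A k sinh(k·10) + B k cosh(k·10) = 0
    ⇒ B = −A tanh(k·10) = 5 tanh(2·10).
Therefore the extremal is
    y(x) = −5 cosh(2 x) + 5 tanh(2·10) sinh(2 x).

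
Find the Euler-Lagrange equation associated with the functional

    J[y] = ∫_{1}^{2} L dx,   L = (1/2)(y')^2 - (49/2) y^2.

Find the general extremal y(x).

The Lagrangian is L = (1/2)(y')^2 - (49/2) y^2.
∂L/∂y = -49y.
∂L/∂y' = y'.
The Euler-Lagrange equation d/dx(∂L/∂y') − ∂L/∂y = 0 becomes:
    y'' + 49 y = 0
General solution: y(x) = A sin(7x) + B cos(7x), where A and B are arbitrary constants fixed by the endpoint conditions.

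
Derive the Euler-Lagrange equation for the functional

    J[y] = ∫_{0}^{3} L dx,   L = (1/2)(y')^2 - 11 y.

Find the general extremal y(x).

The Lagrangian is L = (1/2)(y')^2 - 11 y.
∂L/∂y = -11.
∂L/∂y' = y'.
The Euler-Lagrange equation d/dx(∂L/∂y') − ∂L/∂y = 0 becomes:
    y'' + 11 = 0
General solution: y(x) = -(11/2) x^2 + A x + B, where A and B are arbitrary constants fixed by the endpoint conditions.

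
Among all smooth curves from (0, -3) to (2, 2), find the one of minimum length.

Arc-length functional: J[y] = ∫ sqrt(1 + (y')^2) dx.
Lagrangian L = sqrt(1 + (y')^2) has no explicit y dependence, so ∂L/∂y = 0 and the Euler-Lagrange equation gives
    d/dx( y' / sqrt(1 + (y')^2) ) = 0  ⇒  y' / sqrt(1 + (y')^2) = const.
Hence y' is constant, so y(x) is affine.
Fitting the endpoints (0, -3) and (2, 2):
    slope m = (2 − (-3)) / (2 − 0) = 5/2,
    intercept c = (-3) − m·0 = -3.
Extremal: y(x) = (5/2) x - 3.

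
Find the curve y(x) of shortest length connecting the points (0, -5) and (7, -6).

Arc-length functional: J[y] = ∫ sqrt(1 + (y')^2) dx.
Lagrangian L = sqrt(1 + (y')^2) has no explicit y dependence, so ∂L/∂y = 0 and the Euler-Lagrange equation gives
    d/dx( y' / sqrt(1 + (y')^2) ) = 0  ⇒  y' / sqrt(1 + (y')^2) = const.
Hence y' is constant, so y(x) is affine.
Fitting the endpoints (0, -5) and (7, -6):
    slope m = ((-6) − (-5)) / (7 − 0) = -1/7,
    intercept c = (-5) − m·0 = -5.
Extremal: y(x) = (-1/7) x - 5.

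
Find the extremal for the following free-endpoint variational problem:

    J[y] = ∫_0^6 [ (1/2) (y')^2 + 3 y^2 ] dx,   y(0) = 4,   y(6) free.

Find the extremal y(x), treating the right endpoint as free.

The Lagrangian L = (1/2) (y')^2 + 3 y^2 gives
    ∂L/∂y = 6 y,   ∂L/∂y' = y'.
Euler-Lagrange: y'' − 6 y = 0.
With k = sqrt(6), the general solution is
    y(x) = A cosh(sqrt(6) x) + B sinh(sqrt(6) x).
Fixed left endpoint y(0) = 4 ⇒ A = 4.
The right endpoint x = 6 is free, so the natural (transversality) condition is ∂L/∂y' |_{x=6} = 0, i.e. y'(6) = 0.
Compute y'(x) = A k sinh(k x) + B k cosh(k x), so
    y'(6) = A k sinh(k·6) + B k cosh(k·6) = 0
    ⇒ B = −A tanh(k·6) = − 4 tanh(sqrt(6)·6).
Therefore the extremal is
    y(x) = 4 cosh(sqrt(6) x) − 4 tanh(sqrt(6)·6) sinh(sqrt(6) x).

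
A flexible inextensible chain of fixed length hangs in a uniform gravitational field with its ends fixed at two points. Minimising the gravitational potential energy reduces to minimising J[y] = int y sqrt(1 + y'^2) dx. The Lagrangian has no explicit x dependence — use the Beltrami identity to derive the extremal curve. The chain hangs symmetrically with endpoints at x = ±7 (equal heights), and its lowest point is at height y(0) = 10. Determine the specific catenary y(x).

The Lagrangian L(y, y') = y sqrt(1 + y'^2) has no explicit x dependence, so the Beltrami identity applies:
    L − y' ∂L/∂y' = C.
Compute ∂L/∂y' = y · y' / sqrt(1 + y'^2). Then
    L − y' ∂L/∂y'
    = y sqrt(1 + y'^2) − y · y'^2 / sqrt(1 + y'^2)
    = y (1 + y'^2 − y'^2) / sqrt(1 + y'^2)
    = y / sqrt(1 + y'^2) = C.
Squaring gives y^2 = C^2 (1 + y'^2), i.e.
    y'^2 = y^2 / C^2 − 1.
Separating variables,
    dy / sqrt(y^2 − C^2) = dx / C,
and integrating gives arccosh(y / C) = (x − a)/C, so
    y(x) = C cosh((x − a)/C),
the catenary. The constants C and a are fixed by the two endpoint conditions (and, for the hanging-chain problem, the length constraint selects C).
Now fit the given data. The endpoints x = ±7 are symmetric at equal height, so the catenary is even about its minimum: a = 0 and y(x) = C cosh(x/C). The lowest point is y(0) = C cosh(0) = C, and we are told y(0) = 10, so C = 10. Therefore
    y(x) = 10 cosh(x/10),
and at the endpoints
    y(±7) = 10 cosh(7/10).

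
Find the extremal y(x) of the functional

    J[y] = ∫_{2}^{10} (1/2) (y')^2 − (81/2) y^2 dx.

The Lagrangian is L = (1/2) (y')^2 − (81/2) y^2.
Compute ∂L/∂y = -81y, ∂L/∂y' = y'.
The Euler-Lagrange equation d/dx(∂L/∂y') − ∂L/∂y = 0 reduces to
    y'' + 81 y = 0.
Its general solution is
    y(x) = A sin(9x) + B cos(9x),
with A, B fixed by the endpoint conditions.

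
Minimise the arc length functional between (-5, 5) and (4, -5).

Arc-length functional: J[y] = ∫ sqrt(1 + (y')^2) dx.
Lagrangian L = sqrt(1 + (y')^2) has no explicit y dependence, so ∂L/∂y = 0 and the Euler-Lagrange equation gives
    d/dx( y' / sqrt(1 + (y')^2) ) = 0  ⇒  y' / sqrt(1 + (y')^2) = const.
Hence y' is constant, so y(x) is affine.
Fitting the endpoints (-5, 5) and (4, -5):
    slope m = ((-5) − 5) / (4 − (-5)) = -10/9,
    intercept c = 5 − m·(-5) = -5/9.
Extremal: y(x) = (-10/9) x - 5/9.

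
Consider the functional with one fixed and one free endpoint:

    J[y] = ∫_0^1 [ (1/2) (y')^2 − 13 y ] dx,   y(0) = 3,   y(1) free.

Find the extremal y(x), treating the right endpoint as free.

The Lagrangian L = (1/2) (y')^2 − 13 y gives
    ∂L/∂y = −13,   ∂L/∂y' = y'.
Euler-Lagrange: d/dx(y') − (−13) = 0, i.e. y'' + 13 = 0, so
    y(x) = −(13/2) x^2 + C1 x + C2.
Fixed left endpoint y(0) = 3 ⇒ C2 = 3.
The right endpoint x = 1 is free, so the natural (transversality) condition is ∂L/∂y' |_{x=1} = 0, i.e. y'(1) = 0.
Compute y'(x) = −13 x + C1, so y'(1) = −13 + C1 = 0 ⇒ C1 = 13.
Therefore the extremal is
    y(x) = −(13/2) x^2 + 13 x + 3.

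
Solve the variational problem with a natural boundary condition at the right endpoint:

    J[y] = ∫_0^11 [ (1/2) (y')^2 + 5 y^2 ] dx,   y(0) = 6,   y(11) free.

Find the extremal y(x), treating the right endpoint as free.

The Lagrangian L = (1/2) (y')^2 + 5 y^2 gives
    ∂L/∂y = 10 y,   ∂L/∂y' = y'.
Euler-Lagrange: y'' − 10 y = 0.
With k = sqrt(10), the general solution is
    y(x) = A cosh(sqrt(10) x) + B sinh(sqrt(10) x).
Fixed left endpoint y(0) = 6 ⇒ A = 6.
The right endpoint x = 11 is free, so the natural (transversality) condition is ∂L/∂y' |_{x=11} = 0, i.e. y'(11) = 0.
Compute y'(x) = A k sinh(k x) + B k cosh(k x), so
    y'(11) = A k sinh(k·11) + B k cosh(k·11) = 0
    ⇒ B = −A tanh(k·11) = − 6 tanh(sqrt(10)·11).
Therefore the extremal is
    y(x) = 6 cosh(sqrt(10) x) − 6 tanh(sqrt(10)·11) sinh(sqrt(10) x).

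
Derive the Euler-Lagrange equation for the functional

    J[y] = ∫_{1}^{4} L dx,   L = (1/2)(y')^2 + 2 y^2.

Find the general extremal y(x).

The Lagrangian is L = (1/2)(y')^2 + 2 y^2.
∂L/∂y = 4y.
∂L/∂y' = y'.
The Euler-Lagrange equation d/dx(∂L/∂y') − ∂L/∂y = 0 becomes:
    y'' - 4 y = 0
General solution: y(x) = A e^(2x) + B e^(-2x), where A and B are arbitrary constants fixed by the endpoint conditions.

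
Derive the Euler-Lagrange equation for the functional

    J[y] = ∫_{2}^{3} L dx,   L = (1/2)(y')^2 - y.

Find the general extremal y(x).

The Lagrangian is L = (1/2)(y')^2 - y.
∂L/∂y = -1.
∂L/∂y' = y'.
The Euler-Lagrange equation d/dx(∂L/∂y') − ∂L/∂y = 0 becomes:
    y'' + 1 = 0
General solution: y(x) = -x^2/2 + A x + B, where A and B are arbitrary constants fixed by the endpoint conditions.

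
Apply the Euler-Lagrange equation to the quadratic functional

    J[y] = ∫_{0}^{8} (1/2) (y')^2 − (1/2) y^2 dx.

The Lagrangian is L = (1/2) (y')^2 − (1/2) y^2.
Compute ∂L/∂y = -y, ∂L/∂y' = y'.
The Euler-Lagrange equation d/dx(∂L/∂y') − ∂L/∂y = 0 reduces to
    y'' + y = 0.
Its general solution is
    y(x) = A sin(x) + B cos(x),
with A, B fixed by the endpoint conditions.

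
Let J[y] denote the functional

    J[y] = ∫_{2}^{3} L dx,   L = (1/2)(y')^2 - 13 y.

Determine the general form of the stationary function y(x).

The Lagrangian is L = (1/2)(y')^2 - 13 y.
∂L/∂y = -13.
∂L/∂y' = y'.
The Euler-Lagrange equation d/dx(∂L/∂y') − ∂L/∂y = 0 becomes:
    y'' + 13 = 0
General solution: y(x) = -(13/2) x^2 + A x + B, where A and B are arbitrary constants fixed by the endpoint conditions.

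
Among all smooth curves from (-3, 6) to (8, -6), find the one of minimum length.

Arc-length functional: J[y] = ∫ sqrt(1 + (y')^2) dx.
Lagrangian L = sqrt(1 + (y')^2) has no explicit y dependence, so ∂L/∂y = 0 and the Euler-Lagrange equation gives
    d/dx( y' / sqrt(1 + (y')^2) ) = 0  ⇒  y' / sqrt(1 + (y')^2) = const.
Hence y' is constant, so y(x) is affine.
Fitting the endpoints (-3, 6) and (8, -6):
    slope m = ((-6) − 6) / (8 − (-3)) = -12/11,
    intercept c = 6 − m·(-3) = 30/11.
Extremal: y(x) = (-12/11) x + 30/11.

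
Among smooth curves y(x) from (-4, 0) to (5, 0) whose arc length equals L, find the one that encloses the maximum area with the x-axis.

Set up the augmented Lagrangian using a multiplier λ for the length constraint:
    F(y, y') = y − λ sqrt(1 + y'^2).
F has no explicit x dependence, so the Beltrami identity yields a first integral
    F − y' ∂F/∂y' = C.
Compute ∂F/∂y' = −λ y' / sqrt(1 + y'^2). Then
    y − λ sqrt(1 + y'^2) + λ y'^2 / sqrt(1 + y'^2) = C
    ⇒  y − λ / sqrt(1 + y'^2) = C.
Solving for y' and integrating gives
    (x − a)^2 + (y − b)^2 = λ^2,
a circular arc of radius λ. The constants a, b are determined by the endpoint conditions y(-4) = y(5) = 0, and λ is fixed implicitly by the length constraint
    ∫_{-4}^{5} sqrt(1 + y'^2) dx = L.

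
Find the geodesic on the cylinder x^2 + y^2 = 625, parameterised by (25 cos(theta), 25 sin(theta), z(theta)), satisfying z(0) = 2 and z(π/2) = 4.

Parameterise the cylinder of radius R = 25 as
    r(θ) = (25 cos θ, 25 sin θ, z(θ)).
The arc-length element is
    ds = sqrt(625 + (dz/dθ)^2) dθ,
so the Lagrangian is L = sqrt(625 + z'^2).
L depends on z' only, not on z or θ, so ∂L/∂z = 0 and
    ∂L/∂z' = z' / sqrt(625 + z'^2).
The Euler-Lagrange equation gives
    d/dθ( z' / sqrt(625 + z'^2) ) = 0,
so z' is constant. Integrating once:
    z(θ) = a θ + b,
a helix on the cylinder (a straight line when the cylinder is unrolled). The constants a, b are determined by the endpoint conditions.
With endpoint conditions z(0) = 2 and z(π/2) = 4: from z(0) = b we get b = 2, and a·π/2 + 2 = 4 gives a = 4/π, so
    z(θ) = (4/π) θ + 2.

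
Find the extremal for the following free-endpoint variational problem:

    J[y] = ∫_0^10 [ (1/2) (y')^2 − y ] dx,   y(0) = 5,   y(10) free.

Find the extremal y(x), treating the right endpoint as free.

The Lagrangian L = (1/2) (y')^2 − y gives
    ∂L/∂y = −1,   ∂L/∂y' = y'.
Euler-Lagrange: d/dx(y') − (−1) = 0, i.e. y'' + 1 = 0, so
    y(x) = −(1/2) x^2 + C1 x + C2.
Fixed left endpoint y(0) = 5 ⇒ C2 = 5.
The right endpoint x = 10 is free, so the natural (transversality) condition is ∂L/∂y' |_{x=10} = 0, i.e. y'(10) = 0.
Compute y'(x) = −1 x + C1, so y'(10) = −10 + C1 = 0 ⇒ C1 = 10.
Therefore the extremal is
    y(x) = −x^2/2 + 10 x + 5.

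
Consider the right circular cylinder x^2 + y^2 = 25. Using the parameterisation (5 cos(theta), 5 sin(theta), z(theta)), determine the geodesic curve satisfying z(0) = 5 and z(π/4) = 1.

Parameterise the cylinder of radius R = 5 as
    r(θ) = (5 cos θ, 5 sin θ, z(θ)).
The arc-length element is
    ds = sqrt(25 + (dz/dθ)^2) dθ,
so the Lagrangian is L = sqrt(25 + z'^2).
L depends on z' only, not on z or θ, so ∂L/∂z = 0 and
    ∂L/∂z' = z' / sqrt(25 + z'^2).
The Euler-Lagrange equation gives
    d/dθ( z' / sqrt(25 + z'^2) ) = 0,
so z' is constant. Integrating once:
    z(θ) = a θ + b,
a helix on the cylinder (a straight line when the cylinder is unrolled). The constants a, b are determined by the endpoint conditions.
With endpoint conditions z(0) = 5 and z(π/4) = 1: from z(0) = b we get b = 5, and a·π/4 + 5 = 1 gives a = -16/π, so
    z(θ) = (-16/π) θ + 5.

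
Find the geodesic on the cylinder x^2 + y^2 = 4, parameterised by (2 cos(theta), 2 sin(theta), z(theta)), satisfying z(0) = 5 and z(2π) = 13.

Parameterise the cylinder of radius R = 2 as
    r(θ) = (2 cos θ, 2 sin θ, z(θ)).
The arc-length element is
    ds = sqrt(4 + (dz/dθ)^2) dθ,
so the Lagrangian is L = sqrt(4 + z'^2).
L depends on z' only, not on z or θ, so ∂L/∂z = 0 and
    ∂L/∂z' = z' / sqrt(4 + z'^2).
The Euler-Lagrange equation gives
    d/dθ( z' / sqrt(4 + z'^2) ) = 0,
so z' is constant. Integrating once:
    z(θ) = a θ + b,
a helix on the cylinder (a straight line when the cylinder is unrolled). The constants a, b are determined by the endpoint conditions.
With endpoint conditions z(0) = 5 and z(2π) = 13: from z(0) = b we get b = 5, and a·2π + 5 = 13 gives a = 4/π, so
    z(θ) = (4/π) θ + 5.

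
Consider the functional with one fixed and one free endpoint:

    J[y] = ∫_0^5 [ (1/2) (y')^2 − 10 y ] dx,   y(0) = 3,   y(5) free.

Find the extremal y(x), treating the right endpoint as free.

The Lagrangian L = (1/2) (y')^2 − 10 y gives
    ∂L/∂y = −10,   ∂L/∂y' = y'.
Euler-Lagrange: d/dx(y') − (−10) = 0, i.e. y'' + 10 = 0, so
    y(x) = −(10/2) x^2 + C1 x + C2.
Fixed left endpoint y(0) = 3 ⇒ C2 = 3.
The right endpoint x = 5 is free, so the natural (transversality) condition is ∂L/∂y' |_{x=5} = 0, i.e. y'(5) = 0.
Compute y'(x) = −10 x + C1, so y'(5) = −50 + C1 = 0 ⇒ C1 = 50.
Therefore the extremal is
    y(x) = −5 x^2 + 50 x + 3.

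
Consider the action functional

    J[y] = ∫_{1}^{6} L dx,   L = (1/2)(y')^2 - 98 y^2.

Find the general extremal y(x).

The Lagrangian is L = (1/2)(y')^2 - 98 y^2.
∂L/∂y = -196y.
∂L/∂y' = y'.
The Euler-Lagrange equation d/dx(∂L/∂y') − ∂L/∂y = 0 becomes:
    y'' + 196 y = 0
General solution: y(x) = A sin(14x) + B cos(14x), where A and B are arbitrary constants fixed by the endpoint conditions.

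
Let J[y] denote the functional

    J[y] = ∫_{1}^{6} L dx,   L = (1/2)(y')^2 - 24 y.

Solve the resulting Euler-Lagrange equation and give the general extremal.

The Lagrangian is L = (1/2)(y')^2 - 24 y.
∂L/∂y = -24.
∂L/∂y' = y'.
The Euler-Lagrange equation d/dx(∂L/∂y') − ∂L/∂y = 0 becomes:
    y'' + 24 = 0
General solution: y(x) = -12 x^2 + A x + B, where A and B are arbitrary constants fixed by the endpoint conditions.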